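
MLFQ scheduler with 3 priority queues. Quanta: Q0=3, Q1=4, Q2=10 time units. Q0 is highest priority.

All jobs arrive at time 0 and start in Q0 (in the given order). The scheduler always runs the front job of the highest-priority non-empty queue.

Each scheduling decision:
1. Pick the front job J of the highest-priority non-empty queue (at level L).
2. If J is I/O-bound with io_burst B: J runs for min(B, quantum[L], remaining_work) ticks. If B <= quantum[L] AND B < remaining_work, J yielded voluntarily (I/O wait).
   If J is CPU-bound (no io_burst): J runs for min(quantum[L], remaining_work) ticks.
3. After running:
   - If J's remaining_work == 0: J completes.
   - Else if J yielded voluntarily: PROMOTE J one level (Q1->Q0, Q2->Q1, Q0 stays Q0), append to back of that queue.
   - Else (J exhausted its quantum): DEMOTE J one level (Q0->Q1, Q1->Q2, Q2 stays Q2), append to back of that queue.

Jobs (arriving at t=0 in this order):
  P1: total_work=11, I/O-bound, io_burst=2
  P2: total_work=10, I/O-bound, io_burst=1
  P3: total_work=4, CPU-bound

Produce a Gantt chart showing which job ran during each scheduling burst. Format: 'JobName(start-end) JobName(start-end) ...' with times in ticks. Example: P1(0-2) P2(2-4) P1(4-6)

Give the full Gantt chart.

t=0-2: P1@Q0 runs 2, rem=9, I/O yield, promote→Q0. Q0=[P2,P3,P1] Q1=[] Q2=[]
t=2-3: P2@Q0 runs 1, rem=9, I/O yield, promote→Q0. Q0=[P3,P1,P2] Q1=[] Q2=[]
t=3-6: P3@Q0 runs 3, rem=1, quantum used, demote→Q1. Q0=[P1,P2] Q1=[P3] Q2=[]
t=6-8: P1@Q0 runs 2, rem=7, I/O yield, promote→Q0. Q0=[P2,P1] Q1=[P3] Q2=[]
t=8-9: P2@Q0 runs 1, rem=8, I/O yield, promote→Q0. Q0=[P1,P2] Q1=[P3] Q2=[]
t=9-11: P1@Q0 runs 2, rem=5, I/O yield, promote→Q0. Q0=[P2,P1] Q1=[P3] Q2=[]
t=11-12: P2@Q0 runs 1, rem=7, I/O yield, promote→Q0. Q0=[P1,P2] Q1=[P3] Q2=[]
t=12-14: P1@Q0 runs 2, rem=3, I/O yield, promote→Q0. Q0=[P2,P1] Q1=[P3] Q2=[]
t=14-15: P2@Q0 runs 1, rem=6, I/O yield, promote→Q0. Q0=[P1,P2] Q1=[P3] Q2=[]
t=15-17: P1@Q0 runs 2, rem=1, I/O yield, promote→Q0. Q0=[P2,P1] Q1=[P3] Q2=[]
t=17-18: P2@Q0 runs 1, rem=5, I/O yield, promote→Q0. Q0=[P1,P2] Q1=[P3] Q2=[]
t=18-19: P1@Q0 runs 1, rem=0, completes. Q0=[P2] Q1=[P3] Q2=[]
t=19-20: P2@Q0 runs 1, rem=4, I/O yield, promote→Q0. Q0=[P2] Q1=[P3] Q2=[]
t=20-21: P2@Q0 runs 1, rem=3, I/O yield, promote→Q0. Q0=[P2] Q1=[P3] Q2=[]
t=21-22: P2@Q0 runs 1, rem=2, I/O yield, promote→Q0. Q0=[P2] Q1=[P3] Q2=[]
t=22-23: P2@Q0 runs 1, rem=1, I/O yield, promote→Q0. Q0=[P2] Q1=[P3] Q2=[]
t=23-24: P2@Q0 runs 1, rem=0, completes. Q0=[] Q1=[P3] Q2=[]
t=24-25: P3@Q1 runs 1, rem=0, completes. Q0=[] Q1=[] Q2=[]

Answer: P1(0-2) P2(2-3) P3(3-6) P1(6-8) P2(8-9) P1(9-11) P2(11-12) P1(12-14) P2(14-15) P1(15-17) P2(17-18) P1(18-19) P2(19-20) P2(20-21) P2(21-22) P2(22-23) P2(23-24) P3(24-25)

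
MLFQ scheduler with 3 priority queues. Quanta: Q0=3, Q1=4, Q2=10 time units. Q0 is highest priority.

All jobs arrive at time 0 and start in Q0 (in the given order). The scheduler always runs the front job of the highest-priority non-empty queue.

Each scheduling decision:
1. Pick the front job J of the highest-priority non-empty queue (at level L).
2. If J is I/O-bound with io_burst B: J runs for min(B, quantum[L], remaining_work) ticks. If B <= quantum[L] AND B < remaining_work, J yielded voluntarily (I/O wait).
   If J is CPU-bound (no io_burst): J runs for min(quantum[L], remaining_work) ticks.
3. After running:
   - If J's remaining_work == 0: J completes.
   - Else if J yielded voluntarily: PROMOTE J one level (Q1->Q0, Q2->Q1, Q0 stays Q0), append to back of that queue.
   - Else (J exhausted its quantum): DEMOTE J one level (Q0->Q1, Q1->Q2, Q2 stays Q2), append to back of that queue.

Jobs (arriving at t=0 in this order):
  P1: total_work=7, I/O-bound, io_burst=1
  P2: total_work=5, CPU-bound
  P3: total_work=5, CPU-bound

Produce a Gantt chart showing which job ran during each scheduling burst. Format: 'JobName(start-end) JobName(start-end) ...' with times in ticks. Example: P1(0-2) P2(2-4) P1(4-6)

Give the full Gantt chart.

Answer: P1(0-1) P2(1-4) P3(4-7) P1(7-8) P1(8-9) P1(9-10) P1(10-11) P1(11-12) P1(12-13) P2(13-15) P3(15-17)

Derivation:
t=0-1: P1@Q0 runs 1, rem=6, I/O yield, promote→Q0. Q0=[P2,P3,P1] Q1=[] Q2=[]
t=1-4: P2@Q0 runs 3, rem=2, quantum used, demote→Q1. Q0=[P3,P1] Q1=[P2] Q2=[]
t=4-7: P3@Q0 runs 3, rem=2, quantum used, demote→Q1. Q0=[P1] Q1=[P2,P3] Q2=[]
t=7-8: P1@Q0 runs 1, rem=5, I/O yield, promote→Q0. Q0=[P1] Q1=[P2,P3] Q2=[]
t=8-9: P1@Q0 runs 1, rem=4, I/O yield, promote→Q0. Q0=[P1] Q1=[P2,P3] Q2=[]
t=9-10: P1@Q0 runs 1, rem=3, I/O yield, promote→Q0. Q0=[P1] Q1=[P2,P3] Q2=[]
t=10-11: P1@Q0 runs 1, rem=2, I/O yield, promote→Q0. Q0=[P1] Q1=[P2,P3] Q2=[]
t=11-12: P1@Q0 runs 1, rem=1, I/O yield, promote→Q0. Q0=[P1] Q1=[P2,P3] Q2=[]
t=12-13: P1@Q0 runs 1, rem=0, completes. Q0=[] Q1=[P2,P3] Q2=[]
t=13-15: P2@Q1 runs 2, rem=0, completes. Q0=[] Q1=[P3] Q2=[]
t=15-17: P3@Q1 runs 2, rem=0, completes. Q0=[] Q1=[] Q2=[]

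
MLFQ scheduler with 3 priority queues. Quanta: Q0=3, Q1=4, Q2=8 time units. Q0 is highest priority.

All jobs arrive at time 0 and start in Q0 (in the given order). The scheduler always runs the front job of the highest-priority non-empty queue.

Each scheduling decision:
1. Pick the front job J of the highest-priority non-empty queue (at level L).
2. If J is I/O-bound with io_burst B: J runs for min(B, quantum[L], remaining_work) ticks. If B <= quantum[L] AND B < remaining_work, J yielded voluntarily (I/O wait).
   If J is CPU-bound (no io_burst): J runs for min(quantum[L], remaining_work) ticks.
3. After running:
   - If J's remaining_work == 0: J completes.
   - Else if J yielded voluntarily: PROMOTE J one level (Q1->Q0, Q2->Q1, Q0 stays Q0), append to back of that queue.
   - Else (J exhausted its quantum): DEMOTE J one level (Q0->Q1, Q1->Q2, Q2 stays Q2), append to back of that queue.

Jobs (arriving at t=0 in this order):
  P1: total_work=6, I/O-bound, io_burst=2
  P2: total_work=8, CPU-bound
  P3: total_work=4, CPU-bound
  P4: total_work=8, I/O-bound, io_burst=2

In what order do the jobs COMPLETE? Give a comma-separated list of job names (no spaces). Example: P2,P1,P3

t=0-2: P1@Q0 runs 2, rem=4, I/O yield, promote→Q0. Q0=[P2,P3,P4,P1] Q1=[] Q2=[]
t=2-5: P2@Q0 runs 3, rem=5, quantum used, demote→Q1. Q0=[P3,P4,P1] Q1=[P2] Q2=[]
t=5-8: P3@Q0 runs 3, rem=1, quantum used, demote→Q1. Q0=[P4,P1] Q1=[P2,P3] Q2=[]
t=8-10: P4@Q0 runs 2, rem=6, I/O yield, promote→Q0. Q0=[P1,P4] Q1=[P2,P3] Q2=[]
t=10-12: P1@Q0 runs 2, rem=2, I/O yield, promote→Q0. Q0=[P4,P1] Q1=[P2,P3] Q2=[]
t=12-14: P4@Q0 runs 2, rem=4, I/O yield, promote→Q0. Q0=[P1,P4] Q1=[P2,P3] Q2=[]
t=14-16: P1@Q0 runs 2, rem=0, completes. Q0=[P4] Q1=[P2,P3] Q2=[]
t=16-18: P4@Q0 runs 2, rem=2, I/O yield, promote→Q0. Q0=[P4] Q1=[P2,P3] Q2=[]
t=18-20: P4@Q0 runs 2, rem=0, completes. Q0=[] Q1=[P2,P3] Q2=[]
t=20-24: P2@Q1 runs 4, rem=1, quantum used, demote→Q2. Q0=[] Q1=[P3] Q2=[P2]
t=24-25: P3@Q1 runs 1, rem=0, completes. Q0=[] Q1=[] Q2=[P2]
t=25-26: P2@Q2 runs 1, rem=0, completes. Q0=[] Q1=[] Q2=[]

Answer: P1,P4,P3,P2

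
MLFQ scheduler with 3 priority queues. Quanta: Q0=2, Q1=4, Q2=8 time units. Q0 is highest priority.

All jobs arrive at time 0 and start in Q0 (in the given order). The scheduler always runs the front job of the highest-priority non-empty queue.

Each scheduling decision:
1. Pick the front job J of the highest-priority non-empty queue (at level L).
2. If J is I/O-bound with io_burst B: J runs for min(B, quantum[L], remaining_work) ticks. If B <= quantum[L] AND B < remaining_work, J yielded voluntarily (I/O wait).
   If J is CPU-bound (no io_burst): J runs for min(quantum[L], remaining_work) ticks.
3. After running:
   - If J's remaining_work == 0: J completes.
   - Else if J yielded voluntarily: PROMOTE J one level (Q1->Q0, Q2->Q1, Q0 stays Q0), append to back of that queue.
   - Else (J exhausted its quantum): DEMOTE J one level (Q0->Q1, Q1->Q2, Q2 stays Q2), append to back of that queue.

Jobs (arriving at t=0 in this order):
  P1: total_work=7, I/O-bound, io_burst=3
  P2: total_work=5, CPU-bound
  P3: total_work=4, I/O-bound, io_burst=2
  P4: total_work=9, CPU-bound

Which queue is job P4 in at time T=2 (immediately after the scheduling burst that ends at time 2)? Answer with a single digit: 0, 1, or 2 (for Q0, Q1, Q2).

Answer: 0

Derivation:
t=0-2: P1@Q0 runs 2, rem=5, quantum used, demote→Q1. Q0=[P2,P3,P4] Q1=[P1] Q2=[]
t=2-4: P2@Q0 runs 2, rem=3, quantum used, demote→Q1. Q0=[P3,P4] Q1=[P1,P2] Q2=[]
t=4-6: P3@Q0 runs 2, rem=2, I/O yield, promote→Q0. Q0=[P4,P3] Q1=[P1,P2] Q2=[]
t=6-8: P4@Q0 runs 2, rem=7, quantum used, demote→Q1. Q0=[P3] Q1=[P1,P2,P4] Q2=[]
t=8-10: P3@Q0 runs 2, rem=0, completes. Q0=[] Q1=[P1,P2,P4] Q2=[]
t=10-13: P1@Q1 runs 3, rem=2, I/O yield, promote→Q0. Q0=[P1] Q1=[P2,P4] Q2=[]
t=13-15: P1@Q0 runs 2, rem=0, completes. Q0=[] Q1=[P2,P4] Q2=[]
t=15-18: P2@Q1 runs 3, rem=0, completes. Q0=[] Q1=[P4] Q2=[]
t=18-22: P4@Q1 runs 4, rem=3, quantum used, demote→Q2. Q0=[] Q1=[] Q2=[P4]
t=22-25: P4@Q2 runs 3, rem=0, completes. Q0=[] Q1=[] Q2=[]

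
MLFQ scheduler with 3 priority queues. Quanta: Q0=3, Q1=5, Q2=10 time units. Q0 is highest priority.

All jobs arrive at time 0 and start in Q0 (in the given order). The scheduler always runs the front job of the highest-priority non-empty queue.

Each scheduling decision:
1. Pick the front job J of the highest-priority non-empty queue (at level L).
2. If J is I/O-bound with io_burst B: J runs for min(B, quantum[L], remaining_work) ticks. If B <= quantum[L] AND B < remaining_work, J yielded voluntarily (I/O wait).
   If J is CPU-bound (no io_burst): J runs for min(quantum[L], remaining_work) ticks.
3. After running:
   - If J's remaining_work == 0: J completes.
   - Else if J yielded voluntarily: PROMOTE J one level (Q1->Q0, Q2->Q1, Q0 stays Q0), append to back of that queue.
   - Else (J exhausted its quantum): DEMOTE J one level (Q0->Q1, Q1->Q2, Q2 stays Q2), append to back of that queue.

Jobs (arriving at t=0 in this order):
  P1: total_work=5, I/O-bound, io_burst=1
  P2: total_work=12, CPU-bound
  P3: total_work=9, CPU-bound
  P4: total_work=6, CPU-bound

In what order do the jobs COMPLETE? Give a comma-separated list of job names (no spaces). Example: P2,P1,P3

Answer: P1,P4,P2,P3

Derivation:
t=0-1: P1@Q0 runs 1, rem=4, I/O yield, promote→Q0. Q0=[P2,P3,P4,P1] Q1=[] Q2=[]
t=1-4: P2@Q0 runs 3, rem=9, quantum used, demote→Q1. Q0=[P3,P4,P1] Q1=[P2] Q2=[]
t=4-7: P3@Q0 runs 3, rem=6, quantum used, demote→Q1. Q0=[P4,P1] Q1=[P2,P3] Q2=[]
t=7-10: P4@Q0 runs 3, rem=3, quantum used, demote→Q1. Q0=[P1] Q1=[P2,P3,P4] Q2=[]
t=10-11: P1@Q0 runs 1, rem=3, I/O yield, promote→Q0. Q0=[P1] Q1=[P2,P3,P4] Q2=[]
t=11-12: P1@Q0 runs 1, rem=2, I/O yield, promote→Q0. Q0=[P1] Q1=[P2,P3,P4] Q2=[]
t=12-13: P1@Q0 runs 1, rem=1, I/O yield, promote→Q0. Q0=[P1] Q1=[P2,P3,P4] Q2=[]
t=13-14: P1@Q0 runs 1, rem=0, completes. Q0=[] Q1=[P2,P3,P4] Q2=[]
t=14-19: P2@Q1 runs 5, rem=4, quantum used, demote→Q2. Q0=[] Q1=[P3,P4] Q2=[P2]
t=19-24: P3@Q1 runs 5, rem=1, quantum used, demote→Q2. Q0=[] Q1=[P4] Q2=[P2,P3]
t=24-27: P4@Q1 runs 3, rem=0, completes. Q0=[] Q1=[] Q2=[P2,P3]
t=27-31: P2@Q2 runs 4, rem=0, completes. Q0=[] Q1=[] Q2=[P3]
t=31-32: P3@Q2 runs 1, rem=0, completes. Q0=[] Q1=[] Q2=[]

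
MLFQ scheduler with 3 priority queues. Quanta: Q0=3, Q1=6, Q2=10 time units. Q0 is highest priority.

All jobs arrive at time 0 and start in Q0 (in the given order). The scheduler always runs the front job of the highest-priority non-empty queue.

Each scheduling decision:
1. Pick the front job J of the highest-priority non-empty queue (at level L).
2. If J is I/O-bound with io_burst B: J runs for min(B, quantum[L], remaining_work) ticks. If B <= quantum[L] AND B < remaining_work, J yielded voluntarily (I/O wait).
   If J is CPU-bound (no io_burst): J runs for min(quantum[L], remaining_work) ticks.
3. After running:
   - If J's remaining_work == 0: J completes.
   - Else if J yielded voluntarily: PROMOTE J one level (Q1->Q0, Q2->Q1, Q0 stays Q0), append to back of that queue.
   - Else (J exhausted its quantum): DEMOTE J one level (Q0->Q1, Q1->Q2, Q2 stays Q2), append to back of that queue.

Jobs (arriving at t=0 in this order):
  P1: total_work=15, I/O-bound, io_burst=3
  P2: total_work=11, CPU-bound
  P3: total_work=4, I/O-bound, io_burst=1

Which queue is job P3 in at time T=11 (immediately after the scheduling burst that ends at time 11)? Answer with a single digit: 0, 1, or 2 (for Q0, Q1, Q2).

Answer: 0

Derivation:
t=0-3: P1@Q0 runs 3, rem=12, I/O yield, promote→Q0. Q0=[P2,P3,P1] Q1=[] Q2=[]
t=3-6: P2@Q0 runs 3, rem=8, quantum used, demote→Q1. Q0=[P3,P1] Q1=[P2] Q2=[]
t=6-7: P3@Q0 runs 1, rem=3, I/O yield, promote→Q0. Q0=[P1,P3] Q1=[P2] Q2=[]
t=7-10: P1@Q0 runs 3, rem=9, I/O yield, promote→Q0. Q0=[P3,P1] Q1=[P2] Q2=[]
t=10-11: P3@Q0 runs 1, rem=2, I/O yield, promote→Q0. Q0=[P1,P3] Q1=[P2] Q2=[]
t=11-14: P1@Q0 runs 3, rem=6, I/O yield, promote→Q0. Q0=[P3,P1] Q1=[P2] Q2=[]
t=14-15: P3@Q0 runs 1, rem=1, I/O yield, promote→Q0. Q0=[P1,P3] Q1=[P2] Q2=[]
t=15-18: P1@Q0 runs 3, rem=3, I/O yield, promote→Q0. Q0=[P3,P1] Q1=[P2] Q2=[]
t=18-19: P3@Q0 runs 1, rem=0, completes. Q0=[P1] Q1=[P2] Q2=[]
t=19-22: P1@Q0 runs 3, rem=0, completes. Q0=[] Q1=[P2] Q2=[]
t=22-28: P2@Q1 runs 6, rem=2, quantum used, demote→Q2. Q0=[] Q1=[] Q2=[P2]
t=28-30: P2@Q2 runs 2, rem=0, completes. Q0=[] Q1=[] Q2=[]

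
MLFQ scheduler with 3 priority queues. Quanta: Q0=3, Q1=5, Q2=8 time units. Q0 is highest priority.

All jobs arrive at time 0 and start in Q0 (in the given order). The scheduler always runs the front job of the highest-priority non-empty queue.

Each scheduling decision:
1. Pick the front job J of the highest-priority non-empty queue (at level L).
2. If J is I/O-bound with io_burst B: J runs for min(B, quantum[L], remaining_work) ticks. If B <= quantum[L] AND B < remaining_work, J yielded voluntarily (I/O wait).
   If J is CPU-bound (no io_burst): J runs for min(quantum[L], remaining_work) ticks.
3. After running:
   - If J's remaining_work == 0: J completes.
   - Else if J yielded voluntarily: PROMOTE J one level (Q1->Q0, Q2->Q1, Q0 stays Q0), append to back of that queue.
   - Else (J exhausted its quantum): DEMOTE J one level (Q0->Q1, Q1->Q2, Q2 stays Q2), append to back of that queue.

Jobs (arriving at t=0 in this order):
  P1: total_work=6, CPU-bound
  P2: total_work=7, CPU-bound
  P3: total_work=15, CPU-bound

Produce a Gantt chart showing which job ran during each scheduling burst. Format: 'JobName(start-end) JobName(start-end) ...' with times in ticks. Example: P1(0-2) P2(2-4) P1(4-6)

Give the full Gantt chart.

Answer: P1(0-3) P2(3-6) P3(6-9) P1(9-12) P2(12-16) P3(16-21) P3(21-28)

Derivation:
t=0-3: P1@Q0 runs 3, rem=3, quantum used, demote→Q1. Q0=[P2,P3] Q1=[P1] Q2=[]
t=3-6: P2@Q0 runs 3, rem=4, quantum used, demote→Q1. Q0=[P3] Q1=[P1,P2] Q2=[]
t=6-9: P3@Q0 runs 3, rem=12, quantum used, demote→Q1. Q0=[] Q1=[P1,P2,P3] Q2=[]
t=9-12: P1@Q1 runs 3, rem=0, completes. Q0=[] Q1=[P2,P3] Q2=[]
t=12-16: P2@Q1 runs 4, rem=0, completes. Q0=[] Q1=[P3] Q2=[]
t=16-21: P3@Q1 runs 5, rem=7, quantum used, demote→Q2. Q0=[] Q1=[] Q2=[P3]
t=21-28: P3@Q2 runs 7, rem=0, completes. Q0=[] Q1=[] Q2=[]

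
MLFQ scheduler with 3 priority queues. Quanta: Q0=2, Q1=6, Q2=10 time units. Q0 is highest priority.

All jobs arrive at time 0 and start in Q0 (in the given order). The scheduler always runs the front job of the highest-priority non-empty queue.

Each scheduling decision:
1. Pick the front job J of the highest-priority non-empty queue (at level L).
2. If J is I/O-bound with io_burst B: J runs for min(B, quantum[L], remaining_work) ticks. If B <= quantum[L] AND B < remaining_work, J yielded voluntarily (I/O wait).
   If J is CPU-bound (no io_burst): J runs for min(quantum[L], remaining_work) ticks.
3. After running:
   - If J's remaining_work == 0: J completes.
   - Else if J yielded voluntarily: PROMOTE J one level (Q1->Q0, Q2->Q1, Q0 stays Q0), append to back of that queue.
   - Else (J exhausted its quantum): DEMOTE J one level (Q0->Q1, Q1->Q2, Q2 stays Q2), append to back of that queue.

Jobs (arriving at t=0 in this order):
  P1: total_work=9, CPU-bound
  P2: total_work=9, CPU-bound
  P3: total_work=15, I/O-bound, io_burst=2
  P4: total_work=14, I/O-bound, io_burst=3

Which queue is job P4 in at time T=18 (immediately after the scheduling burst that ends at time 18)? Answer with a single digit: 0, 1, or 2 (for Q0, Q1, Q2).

t=0-2: P1@Q0 runs 2, rem=7, quantum used, demote→Q1. Q0=[P2,P3,P4] Q1=[P1] Q2=[]
t=2-4: P2@Q0 runs 2, rem=7, quantum used, demote→Q1. Q0=[P3,P4] Q1=[P1,P2] Q2=[]
t=4-6: P3@Q0 runs 2, rem=13, I/O yield, promote→Q0. Q0=[P4,P3] Q1=[P1,P2] Q2=[]
t=6-8: P4@Q0 runs 2, rem=12, quantum used, demote→Q1. Q0=[P3] Q1=[P1,P2,P4] Q2=[]
t=8-10: P3@Q0 runs 2, rem=11, I/O yield, promote→Q0. Q0=[P3] Q1=[P1,P2,P4] Q2=[]
t=10-12: P3@Q0 runs 2, rem=9, I/O yield, promote→Q0. Q0=[P3] Q1=[P1,P2,P4] Q2=[]
t=12-14: P3@Q0 runs 2, rem=7, I/O yield, promote→Q0. Q0=[P3] Q1=[P1,P2,P4] Q2=[]
t=14-16: P3@Q0 runs 2, rem=5, I/O yield, promote→Q0. Q0=[P3] Q1=[P1,P2,P4] Q2=[]
t=16-18: P3@Q0 runs 2, rem=3, I/O yield, promote→Q0. Q0=[P3] Q1=[P1,P2,P4] Q2=[]
t=18-20: P3@Q0 runs 2, rem=1, I/O yield, promote→Q0. Q0=[P3] Q1=[P1,P2,P4] Q2=[]
t=20-21: P3@Q0 runs 1, rem=0, completes. Q0=[] Q1=[P1,P2,P4] Q2=[]
t=21-27: P1@Q1 runs 6, rem=1, quantum used, demote→Q2. Q0=[] Q1=[P2,P4] Q2=[P1]
t=27-33: P2@Q1 runs 6, rem=1, quantum used, demote→Q2. Q0=[] Q1=[P4] Q2=[P1,P2]
t=33-36: P4@Q1 runs 3, rem=9, I/O yield, promote→Q0. Q0=[P4] Q1=[] Q2=[P1,P2]
t=36-38: P4@Q0 runs 2, rem=7, quantum used, demote→Q1. Q0=[] Q1=[P4] Q2=[P1,P2]
t=38-41: P4@Q1 runs 3, rem=4, I/O yield, promote→Q0. Q0=[P4] Q1=[] Q2=[P1,P2]
t=41-43: P4@Q0 runs 2, rem=2, quantum used, demote→Q1. Q0=[] Q1=[P4] Q2=[P1,P2]
t=43-45: P4@Q1 runs 2, rem=0, completes. Q0=[] Q1=[] Q2=[P1,P2]
t=45-46: P1@Q2 runs 1, rem=0, completes. Q0=[] Q1=[] Q2=[P2]
t=46-47: P2@Q2 runs 1, rem=0, completes. Q0=[] Q1=[] Q2=[]

Answer: 1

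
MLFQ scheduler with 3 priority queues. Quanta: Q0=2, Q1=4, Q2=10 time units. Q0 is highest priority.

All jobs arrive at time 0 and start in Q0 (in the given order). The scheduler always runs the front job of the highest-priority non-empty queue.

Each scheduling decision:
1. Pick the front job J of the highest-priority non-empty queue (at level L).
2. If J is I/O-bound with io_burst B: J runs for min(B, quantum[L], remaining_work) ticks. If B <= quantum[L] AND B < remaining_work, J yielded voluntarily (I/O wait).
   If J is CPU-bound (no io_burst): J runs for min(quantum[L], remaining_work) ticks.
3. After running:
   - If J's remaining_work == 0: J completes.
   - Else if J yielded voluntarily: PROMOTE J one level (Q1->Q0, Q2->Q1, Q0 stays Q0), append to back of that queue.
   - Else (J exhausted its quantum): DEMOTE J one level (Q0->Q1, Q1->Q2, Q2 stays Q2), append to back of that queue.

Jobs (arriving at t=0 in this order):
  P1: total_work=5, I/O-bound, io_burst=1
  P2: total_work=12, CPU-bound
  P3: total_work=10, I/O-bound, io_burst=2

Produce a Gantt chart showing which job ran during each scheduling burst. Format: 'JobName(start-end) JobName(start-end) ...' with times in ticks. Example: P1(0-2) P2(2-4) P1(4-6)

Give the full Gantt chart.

Answer: P1(0-1) P2(1-3) P3(3-5) P1(5-6) P3(6-8) P1(8-9) P3(9-11) P1(11-12) P3(12-14) P1(14-15) P3(15-17) P2(17-21) P2(21-27)

Derivation:
t=0-1: P1@Q0 runs 1, rem=4, I/O yield, promote→Q0. Q0=[P2,P3,P1] Q1=[] Q2=[]
t=1-3: P2@Q0 runs 2, rem=10, quantum used, demote→Q1. Q0=[P3,P1] Q1=[P2] Q2=[]
t=3-5: P3@Q0 runs 2, rem=8, I/O yield, promote→Q0. Q0=[P1,P3] Q1=[P2] Q2=[]
t=5-6: P1@Q0 runs 1, rem=3, I/O yield, promote→Q0. Q0=[P3,P1] Q1=[P2] Q2=[]
t=6-8: P3@Q0 runs 2, rem=6, I/O yield, promote→Q0. Q0=[P1,P3] Q1=[P2] Q2=[]
t=8-9: P1@Q0 runs 1, rem=2, I/O yield, promote→Q0. Q0=[P3,P1] Q1=[P2] Q2=[]
t=9-11: P3@Q0 runs 2, rem=4, I/O yield, promote→Q0. Q0=[P1,P3] Q1=[P2] Q2=[]
t=11-12: P1@Q0 runs 1, rem=1, I/O yield, promote→Q0. Q0=[P3,P1] Q1=[P2] Q2=[]
t=12-14: P3@Q0 runs 2, rem=2, I/O yield, promote→Q0. Q0=[P1,P3] Q1=[P2] Q2=[]
t=14-15: P1@Q0 runs 1, rem=0, completes. Q0=[P3] Q1=[P2] Q2=[]
t=15-17: P3@Q0 runs 2, rem=0, completes. Q0=[] Q1=[P2] Q2=[]
t=17-21: P2@Q1 runs 4, rem=6, quantum used, demote→Q2. Q0=[] Q1=[] Q2=[P2]
t=21-27: P2@Q2 runs 6, rem=0, completes. Q0=[] Q1=[] Q2=[]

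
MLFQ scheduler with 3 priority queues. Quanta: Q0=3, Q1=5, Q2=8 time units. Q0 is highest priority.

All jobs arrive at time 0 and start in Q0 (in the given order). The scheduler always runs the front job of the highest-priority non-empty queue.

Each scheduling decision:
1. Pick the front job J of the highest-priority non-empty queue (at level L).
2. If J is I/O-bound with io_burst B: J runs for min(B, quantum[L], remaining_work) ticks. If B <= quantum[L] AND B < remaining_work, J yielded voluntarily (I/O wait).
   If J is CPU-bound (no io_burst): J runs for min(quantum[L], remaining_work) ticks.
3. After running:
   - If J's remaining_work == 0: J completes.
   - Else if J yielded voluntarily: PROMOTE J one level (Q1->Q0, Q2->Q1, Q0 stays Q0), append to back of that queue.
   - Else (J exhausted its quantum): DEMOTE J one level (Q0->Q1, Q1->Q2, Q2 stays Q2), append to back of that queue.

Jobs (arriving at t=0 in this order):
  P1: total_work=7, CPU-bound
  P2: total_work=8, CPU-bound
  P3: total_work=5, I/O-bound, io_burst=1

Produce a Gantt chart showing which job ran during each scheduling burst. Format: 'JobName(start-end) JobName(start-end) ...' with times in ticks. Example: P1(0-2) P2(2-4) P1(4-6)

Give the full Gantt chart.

t=0-3: P1@Q0 runs 3, rem=4, quantum used, demote→Q1. Q0=[P2,P3] Q1=[P1] Q2=[]
t=3-6: P2@Q0 runs 3, rem=5, quantum used, demote→Q1. Q0=[P3] Q1=[P1,P2] Q2=[]
t=6-7: P3@Q0 runs 1, rem=4, I/O yield, promote→Q0. Q0=[P3] Q1=[P1,P2] Q2=[]
t=7-8: P3@Q0 runs 1, rem=3, I/O yield, promote→Q0. Q0=[P3] Q1=[P1,P2] Q2=[]
t=8-9: P3@Q0 runs 1, rem=2, I/O yield, promote→Q0. Q0=[P3] Q1=[P1,P2] Q2=[]
t=9-10: P3@Q0 runs 1, rem=1, I/O yield, promote→Q0. Q0=[P3] Q1=[P1,P2] Q2=[]
t=10-11: P3@Q0 runs 1, rem=0, completes. Q0=[] Q1=[P1,P2] Q2=[]
t=11-15: P1@Q1 runs 4, rem=0, completes. Q0=[] Q1=[P2] Q2=[]
t=15-20: P2@Q1 runs 5, rem=0, completes. Q0=[] Q1=[] Q2=[]

Answer: P1(0-3) P2(3-6) P3(6-7) P3(7-8) P3(8-9) P3(9-10) P3(10-11) P1(11-15) P2(15-20)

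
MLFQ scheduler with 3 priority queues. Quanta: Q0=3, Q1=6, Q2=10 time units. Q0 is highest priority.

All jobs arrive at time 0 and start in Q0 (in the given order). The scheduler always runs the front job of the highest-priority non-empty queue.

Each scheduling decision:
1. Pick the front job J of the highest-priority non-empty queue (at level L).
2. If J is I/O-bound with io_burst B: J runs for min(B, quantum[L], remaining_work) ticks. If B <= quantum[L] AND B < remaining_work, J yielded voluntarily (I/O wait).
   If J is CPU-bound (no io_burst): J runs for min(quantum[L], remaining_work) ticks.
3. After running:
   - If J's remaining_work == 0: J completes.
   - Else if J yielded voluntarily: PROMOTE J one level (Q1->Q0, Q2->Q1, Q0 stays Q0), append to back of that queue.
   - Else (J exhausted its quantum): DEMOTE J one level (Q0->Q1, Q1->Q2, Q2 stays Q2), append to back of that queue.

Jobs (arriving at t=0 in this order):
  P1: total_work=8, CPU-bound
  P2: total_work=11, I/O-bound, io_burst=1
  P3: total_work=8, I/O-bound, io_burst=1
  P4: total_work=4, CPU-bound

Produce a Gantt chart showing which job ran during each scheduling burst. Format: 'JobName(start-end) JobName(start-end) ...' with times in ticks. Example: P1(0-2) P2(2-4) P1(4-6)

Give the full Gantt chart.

t=0-3: P1@Q0 runs 3, rem=5, quantum used, demote→Q1. Q0=[P2,P3,P4] Q1=[P1] Q2=[]
t=3-4: P2@Q0 runs 1, rem=10, I/O yield, promote→Q0. Q0=[P3,P4,P2] Q1=[P1] Q2=[]
t=4-5: P3@Q0 runs 1, rem=7, I/O yield, promote→Q0. Q0=[P4,P2,P3] Q1=[P1] Q2=[]
t=5-8: P4@Q0 runs 3, rem=1, quantum used, demote→Q1. Q0=[P2,P3] Q1=[P1,P4] Q2=[]
t=8-9: P2@Q0 runs 1, rem=9, I/O yield, promote→Q0. Q0=[P3,P2] Q1=[P1,P4] Q2=[]
t=9-10: P3@Q0 runs 1, rem=6, I/O yield, promote→Q0. Q0=[P2,P3] Q1=[P1,P4] Q2=[]
t=10-11: P2@Q0 runs 1, rem=8, I/O yield, promote→Q0. Q0=[P3,P2] Q1=[P1,P4] Q2=[]
t=11-12: P3@Q0 runs 1, rem=5, I/O yield, promote→Q0. Q0=[P2,P3] Q1=[P1,P4] Q2=[]
t=12-13: P2@Q0 runs 1, rem=7, I/O yield, promote→Q0. Q0=[P3,P2] Q1=[P1,P4] Q2=[]
t=13-14: P3@Q0 runs 1, rem=4, I/O yield, promote→Q0. Q0=[P2,P3] Q1=[P1,P4] Q2=[]
t=14-15: P2@Q0 runs 1, rem=6, I/O yield, promote→Q0. Q0=[P3,P2] Q1=[P1,P4] Q2=[]
t=15-16: P3@Q0 runs 1, rem=3, I/O yield, promote→Q0. Q0=[P2,P3] Q1=[P1,P4] Q2=[]
t=16-17: P2@Q0 runs 1, rem=5, I/O yield, promote→Q0. Q0=[P3,P2] Q1=[P1,P4] Q2=[]
t=17-18: P3@Q0 runs 1, rem=2, I/O yield, promote→Q0. Q0=[P2,P3] Q1=[P1,P4] Q2=[]
t=18-19: P2@Q0 runs 1, rem=4, I/O yield, promote→Q0. Q0=[P3,P2] Q1=[P1,P4] Q2=[]
t=19-20: P3@Q0 runs 1, rem=1, I/O yield, promote→Q0. Q0=[P2,P3] Q1=[P1,P4] Q2=[]
t=20-21: P2@Q0 runs 1, rem=3, I/O yield, promote→Q0. Q0=[P3,P2] Q1=[P1,P4] Q2=[]
t=21-22: P3@Q0 runs 1, rem=0, completes. Q0=[P2] Q1=[P1,P4] Q2=[]
t=22-23: P2@Q0 runs 1, rem=2, I/O yield, promote→Q0. Q0=[P2] Q1=[P1,P4] Q2=[]
t=23-24: P2@Q0 runs 1, rem=1, I/O yield, promote→Q0. Q0=[P2] Q1=[P1,P4] Q2=[]
t=24-25: P2@Q0 runs 1, rem=0, completes. Q0=[] Q1=[P1,P4] Q2=[]
t=25-30: P1@Q1 runs 5, rem=0, completes. Q0=[] Q1=[P4] Q2=[]
t=30-31: P4@Q1 runs 1, rem=0, completes. Q0=[] Q1=[] Q2=[]

Answer: P1(0-3) P2(3-4) P3(4-5) P4(5-8) P2(8-9) P3(9-10) P2(10-11) P3(11-12) P2(12-13) P3(13-14) P2(14-15) P3(15-16) P2(16-17) P3(17-18) P2(18-19) P3(19-20) P2(20-21) P3(21-22) P2(22-23) P2(23-24) P2(24-25) P1(25-30) P4(30-31)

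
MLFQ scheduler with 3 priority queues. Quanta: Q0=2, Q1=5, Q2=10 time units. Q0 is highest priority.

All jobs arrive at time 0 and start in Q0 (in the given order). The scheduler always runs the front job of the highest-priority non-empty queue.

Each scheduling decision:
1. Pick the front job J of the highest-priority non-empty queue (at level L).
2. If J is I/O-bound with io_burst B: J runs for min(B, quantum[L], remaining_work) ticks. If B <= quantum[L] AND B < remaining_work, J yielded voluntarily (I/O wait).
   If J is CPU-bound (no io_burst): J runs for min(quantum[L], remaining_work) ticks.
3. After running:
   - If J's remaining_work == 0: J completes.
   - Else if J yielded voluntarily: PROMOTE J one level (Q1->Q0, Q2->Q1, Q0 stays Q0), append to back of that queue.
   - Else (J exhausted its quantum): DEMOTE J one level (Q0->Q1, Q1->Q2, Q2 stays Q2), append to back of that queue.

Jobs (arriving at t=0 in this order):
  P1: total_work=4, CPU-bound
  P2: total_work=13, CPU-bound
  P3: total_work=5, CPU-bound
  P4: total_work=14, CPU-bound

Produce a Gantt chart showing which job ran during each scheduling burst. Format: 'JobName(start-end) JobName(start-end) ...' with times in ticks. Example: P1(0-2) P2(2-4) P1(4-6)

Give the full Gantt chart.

Answer: P1(0-2) P2(2-4) P3(4-6) P4(6-8) P1(8-10) P2(10-15) P3(15-18) P4(18-23) P2(23-29) P4(29-36)

Derivation:
t=0-2: P1@Q0 runs 2, rem=2, quantum used, demote→Q1. Q0=[P2,P3,P4] Q1=[P1] Q2=[]
t=2-4: P2@Q0 runs 2, rem=11, quantum used, demote→Q1. Q0=[P3,P4] Q1=[P1,P2] Q2=[]
t=4-6: P3@Q0 runs 2, rem=3, quantum used, demote→Q1. Q0=[P4] Q1=[P1,P2,P3] Q2=[]
t=6-8: P4@Q0 runs 2, rem=12, quantum used, demote→Q1. Q0=[] Q1=[P1,P2,P3,P4] Q2=[]
t=8-10: P1@Q1 runs 2, rem=0, completes. Q0=[] Q1=[P2,P3,P4] Q2=[]
t=10-15: P2@Q1 runs 5, rem=6, quantum used, demote→Q2. Q0=[] Q1=[P3,P4] Q2=[P2]
t=15-18: P3@Q1 runs 3, rem=0, completes. Q0=[] Q1=[P4] Q2=[P2]
t=18-23: P4@Q1 runs 5, rem=7, quantum used, demote→Q2. Q0=[] Q1=[] Q2=[P2,P4]
t=23-29: P2@Q2 runs 6, rem=0, completes. Q0=[] Q1=[] Q2=[P4]
t=29-36: P4@Q2 runs 7, rem=0, completes. Q0=[] Q1=[] Q2=[]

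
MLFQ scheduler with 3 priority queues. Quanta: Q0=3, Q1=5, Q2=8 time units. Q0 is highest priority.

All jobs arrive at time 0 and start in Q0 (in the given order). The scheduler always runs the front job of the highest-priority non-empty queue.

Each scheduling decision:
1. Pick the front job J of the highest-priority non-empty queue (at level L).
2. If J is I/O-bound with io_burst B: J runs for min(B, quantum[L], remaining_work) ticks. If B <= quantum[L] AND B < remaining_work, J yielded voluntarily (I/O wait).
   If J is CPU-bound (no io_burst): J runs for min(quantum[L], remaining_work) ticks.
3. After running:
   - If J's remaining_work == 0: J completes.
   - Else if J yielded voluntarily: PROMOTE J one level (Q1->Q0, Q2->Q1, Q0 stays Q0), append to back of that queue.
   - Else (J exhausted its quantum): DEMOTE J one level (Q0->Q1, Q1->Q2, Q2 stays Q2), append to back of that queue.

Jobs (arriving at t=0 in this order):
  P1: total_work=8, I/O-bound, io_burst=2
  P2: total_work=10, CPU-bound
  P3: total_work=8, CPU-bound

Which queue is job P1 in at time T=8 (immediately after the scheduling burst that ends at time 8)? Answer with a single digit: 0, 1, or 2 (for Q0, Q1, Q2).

t=0-2: P1@Q0 runs 2, rem=6, I/O yield, promote→Q0. Q0=[P2,P3,P1] Q1=[] Q2=[]
t=2-5: P2@Q0 runs 3, rem=7, quantum used, demote→Q1. Q0=[P3,P1] Q1=[P2] Q2=[]
t=5-8: P3@Q0 runs 3, rem=5, quantum used, demote→Q1. Q0=[P1] Q1=[P2,P3] Q2=[]
t=8-10: P1@Q0 runs 2, rem=4, I/O yield, promote→Q0. Q0=[P1] Q1=[P2,P3] Q2=[]
t=10-12: P1@Q0 runs 2, rem=2, I/O yield, promote→Q0. Q0=[P1] Q1=[P2,P3] Q2=[]
t=12-14: P1@Q0 runs 2, rem=0, completes. Q0=[] Q1=[P2,P3] Q2=[]
t=14-19: P2@Q1 runs 5, rem=2, quantum used, demote→Q2. Q0=[] Q1=[P3] Q2=[P2]
t=19-24: P3@Q1 runs 5, rem=0, completes. Q0=[] Q1=[] Q2=[P2]
t=24-26: P2@Q2 runs 2, rem=0, completes. Q0=[] Q1=[] Q2=[]

Answer: 0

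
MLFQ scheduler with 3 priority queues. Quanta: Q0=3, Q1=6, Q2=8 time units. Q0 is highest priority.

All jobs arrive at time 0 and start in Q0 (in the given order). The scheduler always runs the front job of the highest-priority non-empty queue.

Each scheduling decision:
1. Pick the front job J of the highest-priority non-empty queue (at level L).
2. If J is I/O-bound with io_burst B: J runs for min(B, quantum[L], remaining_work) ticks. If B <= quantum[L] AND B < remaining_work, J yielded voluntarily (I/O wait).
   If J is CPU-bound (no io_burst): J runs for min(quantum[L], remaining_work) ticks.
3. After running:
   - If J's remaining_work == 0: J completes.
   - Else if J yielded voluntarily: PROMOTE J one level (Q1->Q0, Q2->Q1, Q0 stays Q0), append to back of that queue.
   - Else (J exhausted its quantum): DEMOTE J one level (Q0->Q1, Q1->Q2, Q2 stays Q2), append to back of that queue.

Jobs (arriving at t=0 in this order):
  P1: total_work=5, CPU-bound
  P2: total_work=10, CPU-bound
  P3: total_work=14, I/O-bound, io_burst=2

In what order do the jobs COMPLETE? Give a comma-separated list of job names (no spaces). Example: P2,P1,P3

t=0-3: P1@Q0 runs 3, rem=2, quantum used, demote→Q1. Q0=[P2,P3] Q1=[P1] Q2=[]
t=3-6: P2@Q0 runs 3, rem=7, quantum used, demote→Q1. Q0=[P3] Q1=[P1,P2] Q2=[]
t=6-8: P3@Q0 runs 2, rem=12, I/O yield, promote→Q0. Q0=[P3] Q1=[P1,P2] Q2=[]
t=8-10: P3@Q0 runs 2, rem=10, I/O yield, promote→Q0. Q0=[P3] Q1=[P1,P2] Q2=[]
t=10-12: P3@Q0 runs 2, rem=8, I/O yield, promote→Q0. Q0=[P3] Q1=[P1,P2] Q2=[]
t=12-14: P3@Q0 runs 2, rem=6, I/O yield, promote→Q0. Q0=[P3] Q1=[P1,P2] Q2=[]
t=14-16: P3@Q0 runs 2, rem=4, I/O yield, promote→Q0. Q0=[P3] Q1=[P1,P2] Q2=[]
t=16-18: P3@Q0 runs 2, rem=2, I/O yield, promote→Q0. Q0=[P3] Q1=[P1,P2] Q2=[]
t=18-20: P3@Q0 runs 2, rem=0, completes. Q0=[] Q1=[P1,P2] Q2=[]
t=20-22: P1@Q1 runs 2, rem=0, completes. Q0=[] Q1=[P2] Q2=[]
t=22-28: P2@Q1 runs 6, rem=1, quantum used, demote→Q2. Q0=[] Q1=[] Q2=[P2]
t=28-29: P2@Q2 runs 1, rem=0, completes. Q0=[] Q1=[] Q2=[]

Answer: P3,P1,P2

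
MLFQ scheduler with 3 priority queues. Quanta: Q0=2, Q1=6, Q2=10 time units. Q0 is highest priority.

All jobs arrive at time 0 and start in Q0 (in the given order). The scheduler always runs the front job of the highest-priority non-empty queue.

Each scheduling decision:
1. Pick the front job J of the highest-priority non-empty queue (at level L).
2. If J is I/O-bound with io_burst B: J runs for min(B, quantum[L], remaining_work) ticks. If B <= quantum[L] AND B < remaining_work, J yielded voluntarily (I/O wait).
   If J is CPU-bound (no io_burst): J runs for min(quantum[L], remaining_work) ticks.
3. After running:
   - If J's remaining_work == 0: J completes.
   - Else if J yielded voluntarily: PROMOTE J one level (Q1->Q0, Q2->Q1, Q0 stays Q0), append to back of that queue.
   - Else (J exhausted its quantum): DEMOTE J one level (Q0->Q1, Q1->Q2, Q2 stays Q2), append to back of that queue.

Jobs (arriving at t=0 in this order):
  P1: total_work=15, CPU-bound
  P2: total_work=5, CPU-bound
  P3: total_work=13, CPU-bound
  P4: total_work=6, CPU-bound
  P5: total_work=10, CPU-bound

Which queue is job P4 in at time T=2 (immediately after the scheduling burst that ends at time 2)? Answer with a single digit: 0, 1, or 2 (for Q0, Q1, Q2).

Answer: 0

Derivation:
t=0-2: P1@Q0 runs 2, rem=13, quantum used, demote→Q1. Q0=[P2,P3,P4,P5] Q1=[P1] Q2=[]
t=2-4: P2@Q0 runs 2, rem=3, quantum used, demote→Q1. Q0=[P3,P4,P5] Q1=[P1,P2] Q2=[]
t=4-6: P3@Q0 runs 2, rem=11, quantum used, demote→Q1. Q0=[P4,P5] Q1=[P1,P2,P3] Q2=[]
t=6-8: P4@Q0 runs 2, rem=4, quantum used, demote→Q1. Q0=[P5] Q1=[P1,P2,P3,P4] Q2=[]
t=8-10: P5@Q0 runs 2, rem=8, quantum used, demote→Q1. Q0=[] Q1=[P1,P2,P3,P4,P5] Q2=[]
t=10-16: P1@Q1 runs 6, rem=7, quantum used, demote→Q2. Q0=[] Q1=[P2,P3,P4,P5] Q2=[P1]
t=16-19: P2@Q1 runs 3, rem=0, completes. Q0=[] Q1=[P3,P4,P5] Q2=[P1]
t=19-25: P3@Q1 runs 6, rem=5, quantum used, demote→Q2. Q0=[] Q1=[P4,P5] Q2=[P1,P3]
t=25-29: P4@Q1 runs 4, rem=0, completes. Q0=[] Q1=[P5] Q2=[P1,P3]
t=29-35: P5@Q1 runs 6, rem=2, quantum used, demote→Q2. Q0=[] Q1=[] Q2=[P1,P3,P5]
t=35-42: P1@Q2 runs 7, rem=0, completes. Q0=[] Q1=[] Q2=[P3,P5]
t=42-47: P3@Q2 runs 5, rem=0, completes. Q0=[] Q1=[] Q2=[P5]
t=47-49: P5@Q2 runs 2, rem=0, completes. Q0=[] Q1=[] Q2=[]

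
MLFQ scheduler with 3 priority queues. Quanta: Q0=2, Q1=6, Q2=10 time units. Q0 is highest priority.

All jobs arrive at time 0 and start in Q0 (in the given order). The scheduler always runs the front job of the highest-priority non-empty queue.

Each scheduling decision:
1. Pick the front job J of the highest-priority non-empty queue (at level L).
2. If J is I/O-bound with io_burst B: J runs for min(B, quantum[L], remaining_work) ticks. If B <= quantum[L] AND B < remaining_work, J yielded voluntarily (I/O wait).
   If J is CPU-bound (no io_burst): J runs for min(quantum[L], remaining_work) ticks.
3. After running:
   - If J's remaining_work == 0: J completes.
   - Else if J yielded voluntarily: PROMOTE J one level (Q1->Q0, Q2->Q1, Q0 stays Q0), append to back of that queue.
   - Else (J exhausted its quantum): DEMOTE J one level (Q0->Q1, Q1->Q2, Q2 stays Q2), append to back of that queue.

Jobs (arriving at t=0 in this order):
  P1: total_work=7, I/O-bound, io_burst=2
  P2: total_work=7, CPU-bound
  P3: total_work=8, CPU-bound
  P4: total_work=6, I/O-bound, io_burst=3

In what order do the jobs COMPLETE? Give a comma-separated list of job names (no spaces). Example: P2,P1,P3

t=0-2: P1@Q0 runs 2, rem=5, I/O yield, promote→Q0. Q0=[P2,P3,P4,P1] Q1=[] Q2=[]
t=2-4: P2@Q0 runs 2, rem=5, quantum used, demote→Q1. Q0=[P3,P4,P1] Q1=[P2] Q2=[]
t=4-6: P3@Q0 runs 2, rem=6, quantum used, demote→Q1. Q0=[P4,P1] Q1=[P2,P3] Q2=[]
t=6-8: P4@Q0 runs 2, rem=4, quantum used, demote→Q1. Q0=[P1] Q1=[P2,P3,P4] Q2=[]
t=8-10: P1@Q0 runs 2, rem=3, I/O yield, promote→Q0. Q0=[P1] Q1=[P2,P3,P4] Q2=[]
t=10-12: P1@Q0 runs 2, rem=1, I/O yield, promote→Q0. Q0=[P1] Q1=[P2,P3,P4] Q2=[]
t=12-13: P1@Q0 runs 1, rem=0, completes. Q0=[] Q1=[P2,P3,P4] Q2=[]
t=13-18: P2@Q1 runs 5, rem=0, completes. Q0=[] Q1=[P3,P4] Q2=[]
t=18-24: P3@Q1 runs 6, rem=0, completes. Q0=[] Q1=[P4] Q2=[]
t=24-27: P4@Q1 runs 3, rem=1, I/O yield, promote→Q0. Q0=[P4] Q1=[] Q2=[]
t=27-28: P4@Q0 runs 1, rem=0, completes. Q0=[] Q1=[] Q2=[]

Answer: P1,P2,P3,P4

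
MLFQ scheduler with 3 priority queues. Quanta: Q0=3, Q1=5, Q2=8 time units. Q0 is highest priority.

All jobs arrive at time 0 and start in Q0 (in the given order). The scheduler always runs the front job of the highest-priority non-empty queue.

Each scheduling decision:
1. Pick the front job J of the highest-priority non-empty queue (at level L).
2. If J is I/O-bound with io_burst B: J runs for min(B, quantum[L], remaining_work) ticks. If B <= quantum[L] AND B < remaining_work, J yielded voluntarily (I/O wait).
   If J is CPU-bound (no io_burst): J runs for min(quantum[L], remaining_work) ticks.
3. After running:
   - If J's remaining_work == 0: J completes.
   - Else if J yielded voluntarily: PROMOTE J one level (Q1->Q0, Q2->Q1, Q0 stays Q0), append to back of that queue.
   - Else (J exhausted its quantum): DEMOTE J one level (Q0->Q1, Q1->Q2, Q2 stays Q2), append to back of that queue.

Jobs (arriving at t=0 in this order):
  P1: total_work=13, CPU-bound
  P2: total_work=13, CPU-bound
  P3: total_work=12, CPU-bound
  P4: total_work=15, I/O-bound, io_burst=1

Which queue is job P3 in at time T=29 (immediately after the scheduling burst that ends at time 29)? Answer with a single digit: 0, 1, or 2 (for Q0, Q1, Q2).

t=0-3: P1@Q0 runs 3, rem=10, quantum used, demote→Q1. Q0=[P2,P3,P4] Q1=[P1] Q2=[]
t=3-6: P2@Q0 runs 3, rem=10, quantum used, demote→Q1. Q0=[P3,P4] Q1=[P1,P2] Q2=[]
t=6-9: P3@Q0 runs 3, rem=9, quantum used, demote→Q1. Q0=[P4] Q1=[P1,P2,P3] Q2=[]
t=9-10: P4@Q0 runs 1, rem=14, I/O yield, promote→Q0. Q0=[P4] Q1=[P1,P2,P3] Q2=[]
t=10-11: P4@Q0 runs 1, rem=13, I/O yield, promote→Q0. Q0=[P4] Q1=[P1,P2,P3] Q2=[]
t=11-12: P4@Q0 runs 1, rem=12, I/O yield, promote→Q0. Q0=[P4] Q1=[P1,P2,P3] Q2=[]
t=12-13: P4@Q0 runs 1, rem=11, I/O yield, promote→Q0. Q0=[P4] Q1=[P1,P2,P3] Q2=[]
t=13-14: P4@Q0 runs 1, rem=10, I/O yield, promote→Q0. Q0=[P4] Q1=[P1,P2,P3] Q2=[]
t=14-15: P4@Q0 runs 1, rem=9, I/O yield, promote→Q0. Q0=[P4] Q1=[P1,P2,P3] Q2=[]
t=15-16: P4@Q0 runs 1, rem=8, I/O yield, promote→Q0. Q0=[P4] Q1=[P1,P2,P3] Q2=[]
t=16-17: P4@Q0 runs 1, rem=7, I/O yield, promote→Q0. Q0=[P4] Q1=[P1,P2,P3] Q2=[]
t=17-18: P4@Q0 runs 1, rem=6, I/O yield, promote→Q0. Q0=[P4] Q1=[P1,P2,P3] Q2=[]
t=18-19: P4@Q0 runs 1, rem=5, I/O yield, promote→Q0. Q0=[P4] Q1=[P1,P2,P3] Q2=[]
t=19-20: P4@Q0 runs 1, rem=4, I/O yield, promote→Q0. Q0=[P4] Q1=[P1,P2,P3] Q2=[]
t=20-21: P4@Q0 runs 1, rem=3, I/O yield, promote→Q0. Q0=[P4] Q1=[P1,P2,P3] Q2=[]
t=21-22: P4@Q0 runs 1, rem=2, I/O yield, promote→Q0. Q0=[P4] Q1=[P1,P2,P3] Q2=[]
t=22-23: P4@Q0 runs 1, rem=1, I/O yield, promote→Q0. Q0=[P4] Q1=[P1,P2,P3] Q2=[]
t=23-24: P4@Q0 runs 1, rem=0, completes. Q0=[] Q1=[P1,P2,P3] Q2=[]
t=24-29: P1@Q1 runs 5, rem=5, quantum used, demote→Q2. Q0=[] Q1=[P2,P3] Q2=[P1]
t=29-34: P2@Q1 runs 5, rem=5, quantum used, demote→Q2. Q0=[] Q1=[P3] Q2=[P1,P2]
t=34-39: P3@Q1 runs 5, rem=4, quantum used, demote→Q2. Q0=[] Q1=[] Q2=[P1,P2,P3]
t=39-44: P1@Q2 runs 5, rem=0, completes. Q0=[] Q1=[] Q2=[P2,P3]
t=44-49: P2@Q2 runs 5, rem=0, completes. Q0=[] Q1=[] Q2=[P3]
t=49-53: P3@Q2 runs 4, rem=0, completes. Q0=[] Q1=[] Q2=[]

Answer: 1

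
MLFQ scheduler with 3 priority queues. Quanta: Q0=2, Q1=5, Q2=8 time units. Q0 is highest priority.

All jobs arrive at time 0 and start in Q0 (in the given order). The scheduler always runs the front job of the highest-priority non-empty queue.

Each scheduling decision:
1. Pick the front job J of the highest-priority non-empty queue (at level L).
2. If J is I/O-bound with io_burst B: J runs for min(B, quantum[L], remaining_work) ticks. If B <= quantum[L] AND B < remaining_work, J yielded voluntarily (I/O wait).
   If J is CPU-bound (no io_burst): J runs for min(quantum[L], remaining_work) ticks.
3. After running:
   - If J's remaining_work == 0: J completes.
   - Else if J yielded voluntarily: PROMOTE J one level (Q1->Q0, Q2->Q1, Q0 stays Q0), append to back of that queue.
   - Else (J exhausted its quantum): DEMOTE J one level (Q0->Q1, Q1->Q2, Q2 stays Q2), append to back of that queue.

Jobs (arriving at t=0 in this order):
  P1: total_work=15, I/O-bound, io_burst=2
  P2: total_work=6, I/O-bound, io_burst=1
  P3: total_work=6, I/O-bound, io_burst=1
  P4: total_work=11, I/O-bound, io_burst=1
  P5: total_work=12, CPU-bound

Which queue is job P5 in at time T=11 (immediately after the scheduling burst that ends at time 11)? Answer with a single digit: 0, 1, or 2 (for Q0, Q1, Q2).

Answer: 1

Derivation:
t=0-2: P1@Q0 runs 2, rem=13, I/O yield, promote→Q0. Q0=[P2,P3,P4,P5,P1] Q1=[] Q2=[]
t=2-3: P2@Q0 runs 1, rem=5, I/O yield, promote→Q0. Q0=[P3,P4,P5,P1,P2] Q1=[] Q2=[]
t=3-4: P3@Q0 runs 1, rem=5, I/O yield, promote→Q0. Q0=[P4,P5,P1,P2,P3] Q1=[] Q2=[]
t=4-5: P4@Q0 runs 1, rem=10, I/O yield, promote→Q0. Q0=[P5,P1,P2,P3,P4] Q1=[] Q2=[]
t=5-7: P5@Q0 runs 2, rem=10, quantum used, demote→Q1. Q0=[P1,P2,P3,P4] Q1=[P5] Q2=[]
t=7-9: P1@Q0 runs 2, rem=11, I/O yield, promote→Q0. Q0=[P2,P3,P4,P1] Q1=[P5] Q2=[]
t=9-10: P2@Q0 runs 1, rem=4, I/O yield, promote→Q0. Q0=[P3,P4,P1,P2] Q1=[P5] Q2=[]
t=10-11: P3@Q0 runs 1, rem=4, I/O yield, promote→Q0. Q0=[P4,P1,P2,P3] Q1=[P5] Q2=[]
t=11-12: P4@Q0 runs 1, rem=9, I/O yield, promote→Q0. Q0=[P1,P2,P3,P4] Q1=[P5] Q2=[]
t=12-14: P1@Q0 runs 2, rem=9, I/O yield, promote→Q0. Q0=[P2,P3,P4,P1] Q1=[P5] Q2=[]
t=14-15: P2@Q0 runs 1, rem=3, I/O yield, promote→Q0. Q0=[P3,P4,P1,P2] Q1=[P5] Q2=[]
t=15-16: P3@Q0 runs 1, rem=3, I/O yield, promote→Q0. Q0=[P4,P1,P2,P3] Q1=[P5] Q2=[]
t=16-17: P4@Q0 runs 1, rem=8, I/O yield, promote→Q0. Q0=[P1,P2,P3,P4] Q1=[P5] Q2=[]
t=17-19: P1@Q0 runs 2, rem=7, I/O yield, promote→Q0. Q0=[P2,P3,P4,P1] Q1=[P5] Q2=[]
t=19-20: P2@Q0 runs 1, rem=2, I/O yield, promote→Q0. Q0=[P3,P4,P1,P2] Q1=[P5] Q2=[]
t=20-21: P3@Q0 runs 1, rem=2, I/O yield, promote→Q0. Q0=[P4,P1,P2,P3] Q1=[P5] Q2=[]
t=21-22: P4@Q0 runs 1, rem=7, I/O yield, promote→Q0. Q0=[P1,P2,P3,P4] Q1=[P5] Q2=[]
t=22-24: P1@Q0 runs 2, rem=5, I/O yield, promote→Q0. Q0=[P2,P3,P4,P1] Q1=[P5] Q2=[]
t=24-25: P2@Q0 runs 1, rem=1, I/O yield, promote→Q0. Q0=[P3,P4,P1,P2] Q1=[P5] Q2=[]
t=25-26: P3@Q0 runs 1, rem=1, I/O yield, promote→Q0. Q0=[P4,P1,P2,P3] Q1=[P5] Q2=[]
t=26-27: P4@Q0 runs 1, rem=6, I/O yield, promote→Q0. Q0=[P1,P2,P3,P4] Q1=[P5] Q2=[]
t=27-29: P1@Q0 runs 2, rem=3, I/O yield, promote→Q0. Q0=[P2,P3,P4,P1] Q1=[P5] Q2=[]
t=29-30: P2@Q0 runs 1, rem=0, completes. Q0=[P3,P4,P1] Q1=[P5] Q2=[]
t=30-31: P3@Q0 runs 1, rem=0, completes. Q0=[P4,P1] Q1=[P5] Q2=[]
t=31-32: P4@Q0 runs 1, rem=5, I/O yield, promote→Q0. Q0=[P1,P4] Q1=[P5] Q2=[]
t=32-34: P1@Q0 runs 2, rem=1, I/O yield, promote→Q0. Q0=[P4,P1] Q1=[P5] Q2=[]
t=34-35: P4@Q0 runs 1, rem=4, I/O yield, promote→Q0. Q0=[P1,P4] Q1=[P5] Q2=[]
t=35-36: P1@Q0 runs 1, rem=0, completes. Q0=[P4] Q1=[P5] Q2=[]
t=36-37: P4@Q0 runs 1, rem=3, I/O yield, promote→Q0. Q0=[P4] Q1=[P5] Q2=[]
t=37-38: P4@Q0 runs 1, rem=2, I/O yield, promote→Q0. Q0=[P4] Q1=[P5] Q2=[]
t=38-39: P4@Q0 runs 1, rem=1, I/O yield, promote→Q0. Q0=[P4] Q1=[P5] Q2=[]
t=39-40: P4@Q0 runs 1, rem=0, completes. Q0=[] Q1=[P5] Q2=[]
t=40-45: P5@Q1 runs 5, rem=5, quantum used, demote→Q2. Q0=[] Q1=[] Q2=[P5]
t=45-50: P5@Q2 runs 5, rem=0, completes. Q0=[] Q1=[] Q2=[]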